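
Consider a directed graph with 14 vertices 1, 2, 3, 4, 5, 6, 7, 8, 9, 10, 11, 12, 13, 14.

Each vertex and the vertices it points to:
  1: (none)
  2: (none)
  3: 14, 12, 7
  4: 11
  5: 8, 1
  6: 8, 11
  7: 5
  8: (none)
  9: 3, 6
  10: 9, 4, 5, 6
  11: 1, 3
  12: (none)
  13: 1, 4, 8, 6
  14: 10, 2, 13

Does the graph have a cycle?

Yes

DFS with white/gray/black marking, starting from 11:
11 gray
  1 gray
  1 black
  3 gray
    14 gray
      10 gray
        9 gray
          9→3: 3 is gray → back edge
Back edge found, so a cycle exists: 3 → 14 → 10 → 9 → 3.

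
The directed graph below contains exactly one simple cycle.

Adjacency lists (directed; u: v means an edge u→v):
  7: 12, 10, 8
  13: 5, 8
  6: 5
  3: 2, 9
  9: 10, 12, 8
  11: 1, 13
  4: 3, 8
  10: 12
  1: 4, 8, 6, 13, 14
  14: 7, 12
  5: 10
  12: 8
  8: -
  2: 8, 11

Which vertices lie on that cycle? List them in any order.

1, 2, 3, 4, 11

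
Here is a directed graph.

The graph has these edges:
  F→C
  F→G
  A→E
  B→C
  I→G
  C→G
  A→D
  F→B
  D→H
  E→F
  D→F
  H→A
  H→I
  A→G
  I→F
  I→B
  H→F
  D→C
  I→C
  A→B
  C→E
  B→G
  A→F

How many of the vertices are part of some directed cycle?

7

A vertex is on a directed cycle iff it belongs to a strongly connected component of size ≥ 2 (or has a self-loop).
The vertices on cycles are {A, B, C, D, E, F, H} — 7 in total.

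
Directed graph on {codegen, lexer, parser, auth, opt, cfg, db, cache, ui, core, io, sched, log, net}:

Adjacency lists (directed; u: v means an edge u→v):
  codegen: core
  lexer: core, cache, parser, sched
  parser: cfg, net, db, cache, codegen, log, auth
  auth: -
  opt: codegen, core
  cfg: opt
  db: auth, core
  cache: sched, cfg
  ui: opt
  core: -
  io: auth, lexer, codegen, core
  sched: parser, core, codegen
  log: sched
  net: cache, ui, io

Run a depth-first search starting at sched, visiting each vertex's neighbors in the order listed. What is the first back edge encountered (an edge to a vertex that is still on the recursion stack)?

cache->sched

DFS from sched (visiting each vertex's neighbors in the order listed); mark gray on enter, black on exit:
sched gray
  parser gray
    cfg gray
      opt gray
        codegen gray
          core gray
          core black
        codegen black
        opt→core: core black — skip
      opt black
    cfg black
    net gray
      cache gray
        cache→sched: sched is gray → back edge
First back edge: cache → sched.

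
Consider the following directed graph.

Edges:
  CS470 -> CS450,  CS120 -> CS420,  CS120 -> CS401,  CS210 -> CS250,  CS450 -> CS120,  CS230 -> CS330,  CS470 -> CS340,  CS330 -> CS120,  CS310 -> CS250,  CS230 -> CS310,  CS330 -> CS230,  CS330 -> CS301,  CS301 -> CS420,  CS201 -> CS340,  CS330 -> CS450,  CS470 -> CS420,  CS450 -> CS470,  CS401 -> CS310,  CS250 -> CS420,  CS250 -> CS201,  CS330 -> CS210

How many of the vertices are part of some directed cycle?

4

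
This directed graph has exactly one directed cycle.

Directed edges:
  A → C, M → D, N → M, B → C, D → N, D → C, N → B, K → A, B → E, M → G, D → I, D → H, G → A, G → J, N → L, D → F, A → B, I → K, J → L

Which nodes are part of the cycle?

D, M, N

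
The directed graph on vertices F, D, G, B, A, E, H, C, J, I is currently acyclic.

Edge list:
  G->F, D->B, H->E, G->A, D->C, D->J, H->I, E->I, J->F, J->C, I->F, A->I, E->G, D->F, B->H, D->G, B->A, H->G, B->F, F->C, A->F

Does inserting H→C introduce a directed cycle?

No

Adding H→C creates a cycle iff C can already reach H.
Explore from C: no path reaches H. The graph stays acyclic.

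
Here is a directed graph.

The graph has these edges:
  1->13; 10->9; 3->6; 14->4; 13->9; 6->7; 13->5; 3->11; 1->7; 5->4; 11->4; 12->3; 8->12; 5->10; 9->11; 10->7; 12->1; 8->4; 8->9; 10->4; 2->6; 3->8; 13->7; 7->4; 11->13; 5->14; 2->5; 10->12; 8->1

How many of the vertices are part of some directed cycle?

A vertex is on a directed cycle iff it belongs to a strongly connected component of size ≥ 2 (or has a self-loop).
The vertices on cycles are {1, 3, 5, 8, 9, 10, 11, 12, 13} — 9 in total.

9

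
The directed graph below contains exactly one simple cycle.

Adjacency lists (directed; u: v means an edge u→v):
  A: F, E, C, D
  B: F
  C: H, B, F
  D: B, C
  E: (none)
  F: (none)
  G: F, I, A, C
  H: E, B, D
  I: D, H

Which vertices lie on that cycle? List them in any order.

C, D, H

DFS with gray/black marking from H:
H gray
  E gray
  E black
  B gray
    F gray
    F black
  B black
  D gray
    D→B: B black — skip
    C gray
      C→H: H is gray → back edge
Back edge closes the cycle H → D → C → H; its vertices are {C, D, H}.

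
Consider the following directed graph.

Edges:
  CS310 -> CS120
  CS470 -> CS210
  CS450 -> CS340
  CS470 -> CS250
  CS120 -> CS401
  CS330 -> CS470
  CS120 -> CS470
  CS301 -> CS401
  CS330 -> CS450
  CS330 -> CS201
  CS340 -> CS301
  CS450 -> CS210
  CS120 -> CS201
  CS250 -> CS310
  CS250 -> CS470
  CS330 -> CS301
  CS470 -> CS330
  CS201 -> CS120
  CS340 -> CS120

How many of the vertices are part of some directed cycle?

8

A vertex is on a directed cycle iff it belongs to a strongly connected component of size ≥ 2 (or has a self-loop).
The vertices on cycles are {CS120, CS201, CS250, CS310, CS330, CS340, CS450, CS470} — 8 in total.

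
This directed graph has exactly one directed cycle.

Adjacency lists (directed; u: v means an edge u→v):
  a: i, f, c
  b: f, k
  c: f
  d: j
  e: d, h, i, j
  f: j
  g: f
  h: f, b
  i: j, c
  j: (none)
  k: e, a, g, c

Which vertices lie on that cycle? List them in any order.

b, e, h, k

DFS with gray/black marking from b:
b gray
  f gray
    j gray
    j black
  f black
  k gray
    e gray
      d gray
        d→j: j black — skip
      d black
      h gray
        h→f: f black — skip
        h→b: b is gray → back edge
Back edge closes the cycle b → k → e → h → b; its vertices are {b, e, h, k}.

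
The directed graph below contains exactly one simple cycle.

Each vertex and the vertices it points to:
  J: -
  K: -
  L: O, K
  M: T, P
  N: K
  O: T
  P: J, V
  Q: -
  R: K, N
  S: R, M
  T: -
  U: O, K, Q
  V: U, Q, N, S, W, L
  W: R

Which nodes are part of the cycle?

DFS with gray/black marking from P:
P gray
  J gray
  J black
  V gray
    U gray
      O gray
        T gray
        T black
      O black
      K gray
      K black
      Q gray
      Q black
    U black
    V→Q: Q black — skip
    N gray
      N→K: K black — skip
    N black
    S gray
      R gray
        R→K: K black — skip
        R→N: N black — skip
      R black
      M gray
        M→T: T black — skip
        M→P: P is gray → back edge
Back edge closes the cycle P → V → S → M → P; its vertices are {M, P, S, V}.

M, P, S, V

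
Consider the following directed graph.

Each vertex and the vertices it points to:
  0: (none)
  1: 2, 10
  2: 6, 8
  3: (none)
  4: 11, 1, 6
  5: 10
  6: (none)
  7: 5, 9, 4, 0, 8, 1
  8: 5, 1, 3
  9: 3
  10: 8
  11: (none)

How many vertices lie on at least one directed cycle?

5

A vertex is on a directed cycle iff it belongs to a strongly connected component of size ≥ 2 (or has a self-loop).
The vertices on cycles are {1, 2, 5, 8, 10} — 5 in total.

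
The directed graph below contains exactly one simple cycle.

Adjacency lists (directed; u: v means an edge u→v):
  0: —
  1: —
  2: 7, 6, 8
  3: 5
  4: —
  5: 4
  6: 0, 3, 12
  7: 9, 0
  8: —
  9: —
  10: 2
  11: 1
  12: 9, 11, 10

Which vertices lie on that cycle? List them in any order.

DFS with gray/black marking from 10:
10 gray
  2 gray
    7 gray
      9 gray
      9 black
      0 gray
      0 black
    7 black
    6 gray
      6→0: 0 black — skip
      3 gray
        5 gray
          4 gray
          4 black
        5 black
      3 black
      12 gray
        12→9: 9 black — skip
        11 gray
          1 gray
          1 black
        11 black
        12→10: 10 is gray → back edge
Back edge closes the cycle 10 → 2 → 6 → 12 → 10; its vertices are {2, 6, 10, 12}.

2, 6, 10, 12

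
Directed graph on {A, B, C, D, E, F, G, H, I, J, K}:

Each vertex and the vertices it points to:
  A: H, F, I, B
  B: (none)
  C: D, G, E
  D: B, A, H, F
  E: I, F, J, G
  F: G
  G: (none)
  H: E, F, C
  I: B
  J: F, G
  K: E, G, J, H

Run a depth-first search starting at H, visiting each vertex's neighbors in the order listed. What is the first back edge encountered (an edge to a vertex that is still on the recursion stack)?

DFS from H (visiting each vertex's neighbors in the order listed); mark gray on enter, black on exit:
H gray
  E gray
    I gray
      B gray
      B black
    I black
    F gray
      G gray
      G black
    F black
    J gray
      J→F: F black — skip
      J→G: G black — skip
    J black
    E→G: G black — skip
  E black
  H→F: F black — skip
  C gray
    D gray
      D→B: B black — skip
      A gray
        A→H: H is gray → back edge
First back edge: A → H.

A→H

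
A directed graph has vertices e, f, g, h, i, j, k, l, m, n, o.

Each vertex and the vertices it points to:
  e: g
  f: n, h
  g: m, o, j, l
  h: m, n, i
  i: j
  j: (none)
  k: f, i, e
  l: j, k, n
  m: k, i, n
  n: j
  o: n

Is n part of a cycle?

n lies on a cycle iff there is a path from n back to itself.
Exploring from n, it never reaches itself; equivalently, its strongly connected component is a singleton.

No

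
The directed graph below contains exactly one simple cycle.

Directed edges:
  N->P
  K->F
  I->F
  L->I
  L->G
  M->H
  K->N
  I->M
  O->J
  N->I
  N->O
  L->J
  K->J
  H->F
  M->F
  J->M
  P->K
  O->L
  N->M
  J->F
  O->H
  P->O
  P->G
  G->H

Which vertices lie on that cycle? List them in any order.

K, N, P

DFS with gray/black marking from N:
N gray
  P gray
    K gray
      J gray
        F gray
        F black
        M gray
          H gray
            H→F: F black — skip
          H black
          M→F: F black — skip
        M black
      J black
      K→F: F black — skip
      K→N: N is gray → back edge
Back edge closes the cycle N → P → K → N; its vertices are {K, N, P}.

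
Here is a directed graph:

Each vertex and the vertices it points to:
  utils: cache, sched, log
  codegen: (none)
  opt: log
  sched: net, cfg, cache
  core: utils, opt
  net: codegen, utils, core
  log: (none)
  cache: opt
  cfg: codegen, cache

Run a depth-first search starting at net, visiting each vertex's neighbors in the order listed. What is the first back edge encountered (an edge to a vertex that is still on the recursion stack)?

DFS from net (visiting each vertex's neighbors in the order listed); mark gray on enter, black on exit:
net gray
  codegen gray
  codegen black
  utils gray
    cache gray
      opt gray
        log gray
        log black
      opt black
    cache black
    sched gray
      sched→net: net is gray → back edge
First back edge: sched → net.

sched->net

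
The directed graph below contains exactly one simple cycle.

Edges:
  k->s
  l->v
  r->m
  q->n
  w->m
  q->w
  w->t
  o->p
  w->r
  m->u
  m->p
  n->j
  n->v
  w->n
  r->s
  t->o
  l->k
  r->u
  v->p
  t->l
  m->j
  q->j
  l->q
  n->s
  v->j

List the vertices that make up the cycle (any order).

DFS with gray/black marking from q:
q gray
  j gray
  j black
  w gray
    t gray
      l gray
        v gray
          p gray
          p black
          v→j: j black — skip
        v black
        k gray
          s gray
          s black
        k black
        l→q: q is gray → back edge
Back edge closes the cycle q → w → t → l → q; its vertices are {l, q, t, w}.

l, q, t, w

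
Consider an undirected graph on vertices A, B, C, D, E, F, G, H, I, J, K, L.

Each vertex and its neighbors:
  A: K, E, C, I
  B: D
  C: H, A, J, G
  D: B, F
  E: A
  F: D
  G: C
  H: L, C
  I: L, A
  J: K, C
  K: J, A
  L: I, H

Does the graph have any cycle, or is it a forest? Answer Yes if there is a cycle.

DFS, tracking each vertex's parent; an edge to a visited non-parent vertex closes a cycle.
Start from I:
visit I (parent –)
  visit L (parent I)
    L–I: parent, skip
    visit H (parent L)
      H–L: parent, skip
      visit C (parent H)
        C–H: parent, skip
        visit A (parent C)
          visit K (parent A)
            visit J (parent K)
              J–K: parent, skip
              J–C: C visited and ≠ parent → cycle
Cycle: C – A – K – J – C.

Yes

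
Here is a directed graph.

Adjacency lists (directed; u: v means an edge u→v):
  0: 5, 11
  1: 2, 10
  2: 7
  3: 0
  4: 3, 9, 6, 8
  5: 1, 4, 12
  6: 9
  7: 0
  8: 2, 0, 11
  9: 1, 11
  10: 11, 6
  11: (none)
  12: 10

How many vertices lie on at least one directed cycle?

A vertex is on a directed cycle iff it belongs to a strongly connected component of size ≥ 2 (or has a self-loop).
The vertices on cycles are {0, 1, 2, 3, 4, 5, 6, 7, 8, 9, 10, 12} — 12 in total.

12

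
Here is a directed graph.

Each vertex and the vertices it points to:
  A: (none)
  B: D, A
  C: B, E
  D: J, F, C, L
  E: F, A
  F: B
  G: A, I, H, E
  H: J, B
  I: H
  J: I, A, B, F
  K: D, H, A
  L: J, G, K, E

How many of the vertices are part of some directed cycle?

11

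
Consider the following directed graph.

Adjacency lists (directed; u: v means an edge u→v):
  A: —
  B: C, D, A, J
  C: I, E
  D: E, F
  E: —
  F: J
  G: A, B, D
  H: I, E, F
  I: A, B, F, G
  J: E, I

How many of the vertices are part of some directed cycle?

A vertex is on a directed cycle iff it belongs to a strongly connected component of size ≥ 2 (or has a self-loop).
The vertices on cycles are {B, C, D, F, G, I, J} — 7 in total.

7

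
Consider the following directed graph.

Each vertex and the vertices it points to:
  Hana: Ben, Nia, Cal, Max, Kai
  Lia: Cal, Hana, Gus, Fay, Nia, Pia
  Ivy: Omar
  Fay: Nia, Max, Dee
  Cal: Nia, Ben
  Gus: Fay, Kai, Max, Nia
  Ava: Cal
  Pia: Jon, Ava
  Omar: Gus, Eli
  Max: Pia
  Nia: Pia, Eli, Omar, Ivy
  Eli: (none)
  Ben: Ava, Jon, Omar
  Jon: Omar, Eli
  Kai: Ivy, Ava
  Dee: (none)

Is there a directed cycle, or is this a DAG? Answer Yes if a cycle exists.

Yes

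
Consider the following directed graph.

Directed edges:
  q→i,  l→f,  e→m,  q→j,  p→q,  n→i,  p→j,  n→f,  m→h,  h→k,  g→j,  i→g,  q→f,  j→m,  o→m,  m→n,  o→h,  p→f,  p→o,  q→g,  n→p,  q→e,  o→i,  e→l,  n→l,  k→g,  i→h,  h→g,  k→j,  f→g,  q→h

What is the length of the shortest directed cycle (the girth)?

4

For each vertex v, BFS finds the shortest path from v back to v.
The shortest such closed walk is n → p → j → m → n, length 4.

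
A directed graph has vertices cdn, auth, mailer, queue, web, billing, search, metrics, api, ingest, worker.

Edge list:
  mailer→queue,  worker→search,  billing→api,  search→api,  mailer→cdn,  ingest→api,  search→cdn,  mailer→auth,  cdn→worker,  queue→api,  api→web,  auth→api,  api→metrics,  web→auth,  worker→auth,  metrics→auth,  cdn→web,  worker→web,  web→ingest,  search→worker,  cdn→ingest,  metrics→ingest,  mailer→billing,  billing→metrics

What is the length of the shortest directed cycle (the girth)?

2

For each vertex v, BFS finds the shortest path from v back to v.
The shortest such closed walk is worker → search → worker, length 2.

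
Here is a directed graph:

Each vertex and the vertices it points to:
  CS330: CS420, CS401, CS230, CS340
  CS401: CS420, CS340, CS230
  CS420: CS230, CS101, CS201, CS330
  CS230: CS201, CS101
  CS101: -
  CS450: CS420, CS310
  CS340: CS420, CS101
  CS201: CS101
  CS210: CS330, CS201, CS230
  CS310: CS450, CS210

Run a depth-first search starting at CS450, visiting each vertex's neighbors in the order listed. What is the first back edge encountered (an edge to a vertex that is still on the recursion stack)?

CS330→CS420

DFS from CS450 (visiting each vertex's neighbors in the order listed); mark gray on enter, black on exit:
CS450 gray
  CS420 gray
    CS230 gray
      CS201 gray
        CS101 gray
        CS101 black
      CS201 black
      CS230→CS101: CS101 black — skip
    CS230 black
    CS420→CS101: CS101 black — skip
    CS420→CS201: CS201 black — skip
    CS330 gray
      CS330→CS420: CS420 is gray → back edge
First back edge: CS330 → CS420.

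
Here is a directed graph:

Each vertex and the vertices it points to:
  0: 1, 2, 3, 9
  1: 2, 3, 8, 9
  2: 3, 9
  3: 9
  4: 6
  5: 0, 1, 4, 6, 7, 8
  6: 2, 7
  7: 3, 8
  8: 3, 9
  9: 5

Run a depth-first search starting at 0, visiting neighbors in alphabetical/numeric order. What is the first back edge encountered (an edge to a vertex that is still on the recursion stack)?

DFS from 0 (visiting neighbors in alphabetical/numeric order); mark gray on enter, black on exit:
0 gray
  1 gray
    2 gray
      3 gray
        9 gray
          5 gray
            5→0: 0 is gray → back edge
First back edge: 5 → 0.

5->0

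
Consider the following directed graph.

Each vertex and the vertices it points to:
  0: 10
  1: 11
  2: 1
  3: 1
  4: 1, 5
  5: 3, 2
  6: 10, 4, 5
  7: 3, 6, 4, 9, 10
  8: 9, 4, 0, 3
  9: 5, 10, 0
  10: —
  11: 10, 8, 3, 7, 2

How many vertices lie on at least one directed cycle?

A vertex is on a directed cycle iff it belongs to a strongly connected component of size ≥ 2 (or has a self-loop).
The vertices on cycles are {1, 2, 3, 4, 5, 6, 7, 8, 9, 11} — 10 in total.

10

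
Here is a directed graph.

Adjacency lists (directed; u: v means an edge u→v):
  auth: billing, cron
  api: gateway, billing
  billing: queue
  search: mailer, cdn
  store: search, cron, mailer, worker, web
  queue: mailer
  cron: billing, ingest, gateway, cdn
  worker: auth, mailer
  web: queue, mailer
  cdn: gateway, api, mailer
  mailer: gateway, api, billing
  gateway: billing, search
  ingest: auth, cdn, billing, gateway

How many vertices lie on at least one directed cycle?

A vertex is on a directed cycle iff it belongs to a strongly connected component of size ≥ 2 (or has a self-loop).
The vertices on cycles are {api, cdn, auth, cron, queue, ingest, mailer, search, billing, gateway} — 10 in total.

10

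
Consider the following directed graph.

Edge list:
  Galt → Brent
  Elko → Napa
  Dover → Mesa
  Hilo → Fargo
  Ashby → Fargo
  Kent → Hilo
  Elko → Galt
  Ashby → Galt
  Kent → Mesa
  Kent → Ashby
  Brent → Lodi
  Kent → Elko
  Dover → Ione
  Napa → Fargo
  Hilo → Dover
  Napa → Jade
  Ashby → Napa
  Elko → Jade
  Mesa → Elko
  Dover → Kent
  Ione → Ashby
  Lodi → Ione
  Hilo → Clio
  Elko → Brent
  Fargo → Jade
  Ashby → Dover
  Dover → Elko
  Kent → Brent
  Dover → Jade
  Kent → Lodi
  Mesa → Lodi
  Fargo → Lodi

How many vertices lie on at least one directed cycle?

12

A vertex is on a directed cycle iff it belongs to a strongly connected component of size ≥ 2 (or has a self-loop).
The vertices on cycles are {Elko, Galt, Hilo, Ione, Kent, Lodi, Mesa, Napa, Ashby, Brent, Dover, Fargo} — 12 in total.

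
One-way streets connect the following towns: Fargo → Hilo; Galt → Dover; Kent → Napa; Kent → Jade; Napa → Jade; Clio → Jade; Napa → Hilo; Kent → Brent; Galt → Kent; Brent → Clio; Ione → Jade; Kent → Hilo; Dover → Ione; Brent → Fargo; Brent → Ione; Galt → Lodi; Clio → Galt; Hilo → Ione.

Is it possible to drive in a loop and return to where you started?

Yes

DFS with white/gray/black marking, starting from Kent:
Kent gray
  Napa gray
    Hilo gray
      Ione gray
        Jade gray
        Jade black
      Ione black
    Hilo black
    Napa→Jade: Jade black — skip
  Napa black
  Kent→Hilo: Hilo black — skip
  Kent→Jade: Jade black — skip
  Brent gray
    Fargo gray
      Fargo→Hilo: Hilo black — skip
    Fargo black
    Clio gray
      Galt gray
        Lodi gray
        Lodi black
        Dover gray
          Dover→Ione: Ione black — skip
        Dover black
        Galt→Kent: Kent is gray → back edge
Back edge found, so a cycle exists: Kent → Brent → Clio → Galt → Kent.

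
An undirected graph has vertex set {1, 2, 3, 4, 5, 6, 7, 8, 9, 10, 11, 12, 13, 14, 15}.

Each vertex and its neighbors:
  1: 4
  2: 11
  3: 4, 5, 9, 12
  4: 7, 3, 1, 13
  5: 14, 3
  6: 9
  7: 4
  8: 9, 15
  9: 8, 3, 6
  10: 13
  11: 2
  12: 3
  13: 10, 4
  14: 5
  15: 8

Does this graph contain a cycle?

No

DFS, tracking each vertex's parent; an edge to a visited non-parent vertex closes a cycle.
Start from 13:
visit 13 (parent –)
  visit 10 (parent 13)
    10–13: parent, skip
  visit 4 (parent 13)
    visit 7 (parent 4)
      7–4: parent, skip
    visit 3 (parent 4)
      3–4: parent, skip
      visit 5 (parent 3)
        visit 14 (parent 5)
          14–5: parent, skip
        5–3: parent, skip
      visit 9 (parent 3)
        visit 8 (parent 9)
          8–9: parent, skip
          visit 15 (parent 8)
            15–8: parent, skip
        9–3: parent, skip
        visit 6 (parent 9)
          6–9: parent, skip
      visit 12 (parent 3)
        12–3: parent, skip
    visit 1 (parent 4)
      1–4: parent, skip
    4–13: parent, skip
visit 2 (parent –)
  visit 11 (parent 2)
    11–2: parent, skip
No non-parent visited neighbor found — the graph is a forest.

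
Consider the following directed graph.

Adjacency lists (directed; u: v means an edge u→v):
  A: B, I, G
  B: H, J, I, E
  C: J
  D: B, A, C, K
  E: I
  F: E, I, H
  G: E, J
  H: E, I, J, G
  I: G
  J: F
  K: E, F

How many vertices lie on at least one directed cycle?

6

A vertex is on a directed cycle iff it belongs to a strongly connected component of size ≥ 2 (or has a self-loop).
The vertices on cycles are {E, F, G, H, I, J} — 6 in total.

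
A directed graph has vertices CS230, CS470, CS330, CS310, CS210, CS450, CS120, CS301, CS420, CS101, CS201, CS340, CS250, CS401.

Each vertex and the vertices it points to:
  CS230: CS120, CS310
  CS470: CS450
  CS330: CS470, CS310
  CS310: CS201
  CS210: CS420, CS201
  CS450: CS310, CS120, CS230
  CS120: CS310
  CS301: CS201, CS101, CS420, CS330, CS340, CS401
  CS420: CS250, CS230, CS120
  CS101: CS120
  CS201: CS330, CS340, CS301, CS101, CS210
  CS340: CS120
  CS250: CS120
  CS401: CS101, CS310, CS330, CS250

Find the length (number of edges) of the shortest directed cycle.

2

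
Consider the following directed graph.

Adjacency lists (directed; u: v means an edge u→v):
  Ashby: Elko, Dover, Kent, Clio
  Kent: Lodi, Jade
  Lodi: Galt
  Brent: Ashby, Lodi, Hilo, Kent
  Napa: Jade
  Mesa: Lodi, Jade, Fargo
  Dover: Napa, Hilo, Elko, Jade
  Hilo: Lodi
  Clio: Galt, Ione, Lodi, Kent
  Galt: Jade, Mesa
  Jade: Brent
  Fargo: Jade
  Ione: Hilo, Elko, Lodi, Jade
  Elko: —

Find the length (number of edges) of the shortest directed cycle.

For each vertex v, BFS finds the shortest path from v back to v.
The shortest such closed walk is Galt → Mesa → Lodi → Galt, length 3.

3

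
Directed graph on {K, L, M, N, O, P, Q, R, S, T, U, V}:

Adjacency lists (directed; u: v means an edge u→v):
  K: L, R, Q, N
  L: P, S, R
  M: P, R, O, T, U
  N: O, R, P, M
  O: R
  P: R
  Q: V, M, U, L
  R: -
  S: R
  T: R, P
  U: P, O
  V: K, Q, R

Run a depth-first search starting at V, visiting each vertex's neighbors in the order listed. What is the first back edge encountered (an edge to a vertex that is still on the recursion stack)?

DFS from V (visiting each vertex's neighbors in the order listed); mark gray on enter, black on exit:
V gray
  K gray
    L gray
      P gray
        R gray
        R black
      P black
      S gray
        S→R: R black — skip
      S black
      L→R: R black — skip
    L black
    K→R: R black — skip
    Q gray
      Q→V: V is gray → back edge
First back edge: Q → V.

Q->V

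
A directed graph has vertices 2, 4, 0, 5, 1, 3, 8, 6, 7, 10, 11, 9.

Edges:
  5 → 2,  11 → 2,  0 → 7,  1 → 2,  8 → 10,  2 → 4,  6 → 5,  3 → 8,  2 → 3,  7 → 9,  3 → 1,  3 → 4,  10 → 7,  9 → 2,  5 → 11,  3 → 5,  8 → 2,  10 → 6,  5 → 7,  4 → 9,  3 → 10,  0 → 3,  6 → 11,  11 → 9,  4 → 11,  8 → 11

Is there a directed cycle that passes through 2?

2 is on a cycle iff 2 can reach itself via ≥1 edge.
2 → 3 → 1 → 2 — yes.

Yes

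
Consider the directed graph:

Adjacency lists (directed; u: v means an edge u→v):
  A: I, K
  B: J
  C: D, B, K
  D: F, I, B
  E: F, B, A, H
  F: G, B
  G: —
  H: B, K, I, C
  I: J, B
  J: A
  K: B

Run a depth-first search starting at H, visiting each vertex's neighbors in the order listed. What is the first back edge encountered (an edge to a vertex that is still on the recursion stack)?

I->J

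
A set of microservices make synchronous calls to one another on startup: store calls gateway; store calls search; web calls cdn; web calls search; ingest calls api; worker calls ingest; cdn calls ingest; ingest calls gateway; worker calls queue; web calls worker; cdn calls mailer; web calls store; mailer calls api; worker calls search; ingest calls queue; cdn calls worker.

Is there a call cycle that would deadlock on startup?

DFS with white/gray/black marking, starting from search:
search gray
search black
ingest gray
  gateway gray
  gateway black
  queue gray
  queue black
  api gray
  api black
ingest black
worker gray
  worker→ingest: ingest black — skip
  worker→search: search black — skip
  worker→queue: queue black — skip
worker black
mailer gray
  mailer→api: api black — skip
mailer black
store gray
  store→search: search black — skip
  store→gateway: gateway black — skip
store black
cdn gray
  cdn→worker: worker black — skip
  cdn→ingest: ingest black — skip
  cdn→mailer: mailer black — skip
cdn black
web gray
  web→store: store black — skip
  web→cdn: cdn black — skip
  web→search: search black — skip
  web→worker: worker black — skip
web black
Every edge goes to a white or black vertex — no back edge, so the graph is acyclic.

No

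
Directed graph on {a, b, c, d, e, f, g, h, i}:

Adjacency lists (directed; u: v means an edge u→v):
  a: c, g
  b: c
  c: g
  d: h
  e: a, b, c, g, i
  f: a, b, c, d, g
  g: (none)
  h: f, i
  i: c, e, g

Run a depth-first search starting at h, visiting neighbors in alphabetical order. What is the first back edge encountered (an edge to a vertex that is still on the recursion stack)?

DFS from h (visiting neighbors in alphabetical order); mark gray on enter, black on exit:
h gray
  f gray
    a gray
      c gray
        g gray
        g black
      c black
      a→g: g black — skip
    a black
    b gray
      b→c: c black — skip
    b black
    f→c: c black — skip
    d gray
      d→h: h is gray → back edge
First back edge: d → h.

d->h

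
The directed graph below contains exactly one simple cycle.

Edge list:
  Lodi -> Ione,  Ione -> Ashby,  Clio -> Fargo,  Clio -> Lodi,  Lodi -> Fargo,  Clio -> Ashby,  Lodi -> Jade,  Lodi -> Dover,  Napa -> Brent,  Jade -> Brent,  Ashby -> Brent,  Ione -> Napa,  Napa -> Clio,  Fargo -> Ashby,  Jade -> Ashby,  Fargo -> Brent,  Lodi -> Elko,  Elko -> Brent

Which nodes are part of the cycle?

Clio, Ione, Lodi, Napa

DFS with gray/black marking from Lodi:
Lodi gray
  Jade gray
    Ashby gray
      Brent gray
      Brent black
    Ashby black
    Jade→Brent: Brent black — skip
  Jade black
  Ione gray
    Ione→Ashby: Ashby black — skip
    Napa gray
      Napa→Brent: Brent black — skip
      Clio gray
        Clio→Ashby: Ashby black — skip
        Fargo gray
          Fargo→Ashby: Ashby black — skip
          Fargo→Brent: Brent black — skip
        Fargo black
        Clio→Lodi: Lodi is gray → back edge
Back edge closes the cycle Lodi → Ione → Napa → Clio → Lodi; its vertices are {Clio, Ione, Lodi, Napa}.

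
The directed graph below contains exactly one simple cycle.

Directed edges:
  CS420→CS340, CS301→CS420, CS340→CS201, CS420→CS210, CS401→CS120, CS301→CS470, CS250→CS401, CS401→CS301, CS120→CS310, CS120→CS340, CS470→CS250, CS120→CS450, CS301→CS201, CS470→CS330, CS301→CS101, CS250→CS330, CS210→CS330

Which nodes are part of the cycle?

CS250, CS301, CS401, CS470

DFS with gray/black marking from CS401:
CS401 gray
  CS120 gray
    CS310 gray
    CS310 black
    CS340 gray
      CS201 gray
      CS201 black
    CS340 black
    CS450 gray
    CS450 black
  CS120 black
  CS301 gray
    CS470 gray
      CS250 gray
        CS330 gray
        CS330 black
        CS250→CS401: CS401 is gray → back edge
Back edge closes the cycle CS401 → CS301 → CS470 → CS250 → CS401; its vertices are {CS250, CS301, CS401, CS470}.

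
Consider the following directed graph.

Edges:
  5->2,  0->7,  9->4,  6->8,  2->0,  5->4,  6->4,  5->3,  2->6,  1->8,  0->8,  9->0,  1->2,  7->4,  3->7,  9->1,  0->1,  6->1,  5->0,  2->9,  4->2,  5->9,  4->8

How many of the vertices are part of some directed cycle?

7

A vertex is on a directed cycle iff it belongs to a strongly connected component of size ≥ 2 (or has a self-loop).
The vertices on cycles are {0, 1, 2, 4, 6, 7, 9} — 7 in total.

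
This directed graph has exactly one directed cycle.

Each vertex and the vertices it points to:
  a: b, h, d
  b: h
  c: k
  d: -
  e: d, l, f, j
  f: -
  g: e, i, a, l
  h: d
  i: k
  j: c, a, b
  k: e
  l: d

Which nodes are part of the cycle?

c, e, j, k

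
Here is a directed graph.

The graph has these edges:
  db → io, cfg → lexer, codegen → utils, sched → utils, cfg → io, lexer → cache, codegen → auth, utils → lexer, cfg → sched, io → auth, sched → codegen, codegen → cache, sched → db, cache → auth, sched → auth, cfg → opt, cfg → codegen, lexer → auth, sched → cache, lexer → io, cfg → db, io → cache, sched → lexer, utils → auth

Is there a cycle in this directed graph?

DFS with white/gray/black marking, starting from cache:
cache gray
  auth gray
  auth black
cache black
cfg gray
  io gray
    io→cache: cache black — skip
    io→auth: auth black — skip
  io black
  lexer gray
    lexer→io: io black — skip
    lexer→cache: cache black — skip
    lexer→auth: auth black — skip
  lexer black
  sched gray
    utils gray
      utils→lexer: lexer black — skip
      utils→auth: auth black — skip
    utils black
    codegen gray
      codegen→utils: utils black — skip
      codegen→cache: cache black — skip
      codegen→auth: auth black — skip
    codegen black
    db gray
      db→io: io black — skip
    db black
    sched→cache: cache black — skip
    sched→lexer: lexer black — skip
    sched→auth: auth black — skip
  sched black
  cfg→codegen: codegen black — skip
  opt gray
  opt black
  cfg→db: db black — skip
cfg black
Every edge goes to a white or black vertex — no back edge, so the graph is acyclic.

No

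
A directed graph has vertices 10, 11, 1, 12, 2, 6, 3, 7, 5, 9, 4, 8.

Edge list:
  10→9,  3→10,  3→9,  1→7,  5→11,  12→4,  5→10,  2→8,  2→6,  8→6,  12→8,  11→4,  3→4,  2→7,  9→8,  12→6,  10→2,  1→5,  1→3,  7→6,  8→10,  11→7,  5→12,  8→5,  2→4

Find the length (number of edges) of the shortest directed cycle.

For each vertex v, BFS finds the shortest path from v back to v.
The shortest such closed walk is 5 → 12 → 8 → 5, length 3.

3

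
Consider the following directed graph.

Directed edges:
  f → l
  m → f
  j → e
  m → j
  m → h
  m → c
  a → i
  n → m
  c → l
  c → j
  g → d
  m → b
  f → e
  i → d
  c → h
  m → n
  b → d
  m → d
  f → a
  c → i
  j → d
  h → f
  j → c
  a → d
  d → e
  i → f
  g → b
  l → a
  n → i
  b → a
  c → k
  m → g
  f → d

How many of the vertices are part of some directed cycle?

8

A vertex is on a directed cycle iff it belongs to a strongly connected component of size ≥ 2 (or has a self-loop).
The vertices on cycles are {a, c, f, i, j, l, m, n} — 8 in total.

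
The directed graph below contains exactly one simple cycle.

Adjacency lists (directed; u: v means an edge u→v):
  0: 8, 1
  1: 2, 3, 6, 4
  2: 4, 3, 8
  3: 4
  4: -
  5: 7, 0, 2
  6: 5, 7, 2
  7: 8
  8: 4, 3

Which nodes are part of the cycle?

DFS with gray/black marking from 1:
1 gray
  2 gray
    4 gray
    4 black
    3 gray
      3→4: 4 black — skip
    3 black
    8 gray
      8→4: 4 black — skip
      8→3: 3 black — skip
    8 black
  2 black
  1→3: 3 black — skip
  6 gray
    5 gray
      7 gray
        7→8: 8 black — skip
      7 black
      0 gray
        0→8: 8 black — skip
        0→1: 1 is gray → back edge
Back edge closes the cycle 1 → 6 → 5 → 0 → 1; its vertices are {0, 1, 5, 6}.

0, 1, 5, 6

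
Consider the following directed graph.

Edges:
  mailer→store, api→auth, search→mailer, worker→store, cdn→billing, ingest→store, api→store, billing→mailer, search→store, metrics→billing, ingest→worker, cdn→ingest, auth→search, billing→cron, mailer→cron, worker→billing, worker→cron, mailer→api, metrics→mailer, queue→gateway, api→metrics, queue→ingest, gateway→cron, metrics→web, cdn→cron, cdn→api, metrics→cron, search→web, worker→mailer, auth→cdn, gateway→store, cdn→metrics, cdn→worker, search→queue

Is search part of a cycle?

search is on a cycle iff search can reach itself via ≥1 edge.
search → mailer → api → auth → search — yes.

Yes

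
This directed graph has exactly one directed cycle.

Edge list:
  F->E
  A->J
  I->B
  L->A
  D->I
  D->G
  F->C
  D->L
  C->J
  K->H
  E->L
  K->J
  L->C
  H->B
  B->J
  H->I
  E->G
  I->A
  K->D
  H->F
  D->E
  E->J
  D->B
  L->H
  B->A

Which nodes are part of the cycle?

DFS with gray/black marking from H:
H gray
  I gray
    B gray
      A gray
        J gray
        J black
      A black
      B→J: J black — skip
    B black
    I→A: A black — skip
  I black
  H→B: B black — skip
  F gray
    C gray
      C→J: J black — skip
    C black
    E gray
      L gray
        L→C: C black — skip
        L→A: A black — skip
        L→H: H is gray → back edge
Back edge closes the cycle H → F → E → L → H; its vertices are {E, F, H, L}.

E, F, H, L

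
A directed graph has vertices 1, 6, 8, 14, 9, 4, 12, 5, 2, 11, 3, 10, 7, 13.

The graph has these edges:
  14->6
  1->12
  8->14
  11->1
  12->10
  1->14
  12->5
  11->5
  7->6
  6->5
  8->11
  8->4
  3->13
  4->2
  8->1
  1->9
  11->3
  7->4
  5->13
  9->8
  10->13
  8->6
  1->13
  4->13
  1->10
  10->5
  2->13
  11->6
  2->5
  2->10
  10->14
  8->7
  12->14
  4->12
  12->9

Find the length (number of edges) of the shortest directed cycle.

3

For each vertex v, BFS finds the shortest path from v back to v.
The shortest such closed walk is 1 → 9 → 8 → 1, length 3.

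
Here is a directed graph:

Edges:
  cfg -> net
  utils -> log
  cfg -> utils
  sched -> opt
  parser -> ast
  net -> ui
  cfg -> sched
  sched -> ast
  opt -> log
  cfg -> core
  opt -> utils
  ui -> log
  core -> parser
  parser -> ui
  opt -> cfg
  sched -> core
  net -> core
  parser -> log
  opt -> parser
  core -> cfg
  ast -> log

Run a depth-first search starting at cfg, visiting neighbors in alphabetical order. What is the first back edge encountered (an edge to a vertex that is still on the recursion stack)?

DFS from cfg (visiting neighbors in alphabetical order); mark gray on enter, black on exit:
cfg gray
  core gray
    core→cfg: cfg is gray → back edge
First back edge: core → cfg.

core→cfg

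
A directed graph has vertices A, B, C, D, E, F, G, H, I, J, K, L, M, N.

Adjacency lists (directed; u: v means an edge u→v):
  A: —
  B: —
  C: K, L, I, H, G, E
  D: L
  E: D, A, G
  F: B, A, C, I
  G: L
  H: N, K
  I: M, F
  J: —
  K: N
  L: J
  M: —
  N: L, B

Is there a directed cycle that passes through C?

Yes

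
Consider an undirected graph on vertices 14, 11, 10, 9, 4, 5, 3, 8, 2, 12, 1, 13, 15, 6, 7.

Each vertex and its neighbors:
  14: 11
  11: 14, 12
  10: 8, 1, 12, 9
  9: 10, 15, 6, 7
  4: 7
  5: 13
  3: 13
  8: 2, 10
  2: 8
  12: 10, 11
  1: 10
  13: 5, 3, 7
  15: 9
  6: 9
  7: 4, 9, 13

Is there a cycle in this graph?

No

DFS, tracking each vertex's parent; an edge to a visited non-parent vertex closes a cycle.
Start from 14:
visit 14 (parent –)
  visit 11 (parent 14)
    11–14: parent, skip
    visit 12 (parent 11)
      visit 10 (parent 12)
        visit 8 (parent 10)
          visit 2 (parent 8)
            2–8: parent, skip
          8–10: parent, skip
        visit 1 (parent 10)
          1–10: parent, skip
        10–12: parent, skip
        visit 9 (parent 10)
          9–10: parent, skip
          visit 15 (parent 9)
            15–9: parent, skip
          visit 6 (parent 9)
            6–9: parent, skip
          visit 7 (parent 9)
            visit 4 (parent 7)
              4–7: parent, skip
            7–9: parent, skip
            visit 13 (parent 7)
              visit 5 (parent 13)
                5–13: parent, skip
              visit 3 (parent 13)
                3–13: parent, skip
              13–7: parent, skip
      12–11: parent, skip
No non-parent visited neighbor found — the graph is a forest.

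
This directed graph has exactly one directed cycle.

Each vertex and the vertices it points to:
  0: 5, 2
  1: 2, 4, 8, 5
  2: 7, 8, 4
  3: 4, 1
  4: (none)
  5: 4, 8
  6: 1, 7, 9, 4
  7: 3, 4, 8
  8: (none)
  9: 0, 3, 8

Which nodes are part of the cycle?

1, 2, 3, 7

DFS with gray/black marking from 3:
3 gray
  4 gray
  4 black
  1 gray
    2 gray
      7 gray
        7→3: 3 is gray → back edge
Back edge closes the cycle 3 → 1 → 2 → 7 → 3; its vertices are {1, 2, 3, 7}.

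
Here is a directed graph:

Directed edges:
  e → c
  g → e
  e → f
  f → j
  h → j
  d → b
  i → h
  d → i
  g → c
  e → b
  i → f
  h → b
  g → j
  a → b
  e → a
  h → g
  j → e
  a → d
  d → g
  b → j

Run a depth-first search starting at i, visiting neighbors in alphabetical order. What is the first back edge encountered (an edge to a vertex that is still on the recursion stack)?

b→j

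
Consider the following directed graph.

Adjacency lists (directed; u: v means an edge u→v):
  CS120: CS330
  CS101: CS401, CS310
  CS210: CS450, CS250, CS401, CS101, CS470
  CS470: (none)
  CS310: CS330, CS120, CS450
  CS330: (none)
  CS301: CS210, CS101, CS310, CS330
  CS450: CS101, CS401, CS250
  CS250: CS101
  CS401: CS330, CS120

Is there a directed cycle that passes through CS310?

CS310 is on a cycle iff CS310 can reach itself via ≥1 edge.
CS310 → CS450 → CS101 → CS310 — yes.

Yes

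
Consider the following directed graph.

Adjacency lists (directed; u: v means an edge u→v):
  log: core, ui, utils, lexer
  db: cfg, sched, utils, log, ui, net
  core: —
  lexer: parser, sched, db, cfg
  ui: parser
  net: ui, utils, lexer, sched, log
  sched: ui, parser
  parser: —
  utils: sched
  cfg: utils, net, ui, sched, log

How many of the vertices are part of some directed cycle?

5

A vertex is on a directed cycle iff it belongs to a strongly connected component of size ≥ 2 (or has a self-loop).
The vertices on cycles are {db, cfg, log, net, lexer} — 5 in total.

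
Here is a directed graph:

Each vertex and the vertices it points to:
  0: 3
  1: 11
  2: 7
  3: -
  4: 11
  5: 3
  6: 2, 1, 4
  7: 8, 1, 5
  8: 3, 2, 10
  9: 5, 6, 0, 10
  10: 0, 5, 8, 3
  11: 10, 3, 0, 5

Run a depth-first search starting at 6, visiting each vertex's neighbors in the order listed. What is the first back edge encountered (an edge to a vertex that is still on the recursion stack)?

8->2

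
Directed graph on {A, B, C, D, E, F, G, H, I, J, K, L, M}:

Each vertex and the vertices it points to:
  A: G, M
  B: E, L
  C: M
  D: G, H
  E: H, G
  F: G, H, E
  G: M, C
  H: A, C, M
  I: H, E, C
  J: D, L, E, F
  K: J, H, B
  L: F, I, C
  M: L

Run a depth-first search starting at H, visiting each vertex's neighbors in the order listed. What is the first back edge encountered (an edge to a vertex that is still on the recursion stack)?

F→G

DFS from H (visiting each vertex's neighbors in the order listed); mark gray on enter, black on exit:
H gray
  A gray
    G gray
      M gray
        L gray
          F gray
            F→G: G is gray → back edge
First back edge: F → G.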